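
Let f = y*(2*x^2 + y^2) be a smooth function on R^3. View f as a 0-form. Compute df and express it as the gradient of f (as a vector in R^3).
df = (4*x*y) dx + (2*x^2 + 3*y^2) dy + (0) dz; grad f = (4*x*y, 2*x^2 + 3*y^2, 0)

For a 0-form f, d f = (∂f/∂x) dx + (∂f/∂y) dy + (∂f/∂z) dz. The components of the vector representation are exactly the entries of grad f in Cartesian coordinates:
  ∂f/∂x = 4*x*y
  ∂f/∂y = 2*x^2 + 3*y^2
  ∂f/∂z = 0.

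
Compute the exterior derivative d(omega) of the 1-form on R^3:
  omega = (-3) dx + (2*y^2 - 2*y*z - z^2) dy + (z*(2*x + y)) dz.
d(omega) = (2*z) dx ∧ dz + (2*y + 3*z) dy ∧ dz

For a 1-form omega = sum_i f_i dx_i, the exterior derivative is
  d(omega) = sum_{i < j} (∂f_j/∂x_i - ∂f_i/∂x_j) dx_i ∧ dx_j.
  coefficient of dx ∧ dz: ∂f_3/∂x - ∂f_1/∂z = ∂(z*(2*x + y))/∂x - ∂(-3)/∂z = 2*z
  coefficient of dy ∧ dz: ∂f_3/∂y - ∂f_2/∂z = ∂(z*(2*x + y))/∂y - ∂(2*y^2 - 2*y*z - z^2)/∂z = 2*y + 3*z
Assembling: d(omega) = (2*z) dx ∧ dz + (2*y + 3*z) dy ∧ dz.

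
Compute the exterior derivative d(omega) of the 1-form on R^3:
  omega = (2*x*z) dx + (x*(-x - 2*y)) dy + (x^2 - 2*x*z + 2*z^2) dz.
d(omega) = (-2*x - 2*y) dx ∧ dy + (-2*z) dx ∧ dz

For a 1-form omega = sum_i f_i dx_i, the exterior derivative is
  d(omega) = sum_{i < j} (∂f_j/∂x_i - ∂f_i/∂x_j) dx_i ∧ dx_j.
  coefficient of dx ∧ dy: ∂f_2/∂x - ∂f_1/∂y = ∂(x*(-x - 2*y))/∂x - ∂(2*x*z)/∂y = -2*x - 2*y
  coefficient of dx ∧ dz: ∂f_3/∂x - ∂f_1/∂z = ∂(x^2 - 2*x*z + 2*z^2)/∂x - ∂(2*x*z)/∂z = -2*z
Assembling: d(omega) = (-2*x - 2*y) dx ∧ dy + (-2*z) dx ∧ dz.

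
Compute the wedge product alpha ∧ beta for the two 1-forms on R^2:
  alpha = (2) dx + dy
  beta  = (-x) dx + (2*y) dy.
alpha ∧ beta = (x + 4*y) dx ∧ dy

Distribute the wedge, using dx_i ∧ dx_j = -dx_j ∧ dx_i and dx_i ∧ dx_i = 0. For each pair (i, j) with i < j, the coefficient of dx_i ∧ dx_j in alpha ∧ beta is (alpha_i * beta_j - alpha_j * beta_i). Collecting: alpha ∧ beta = (x + 4*y) dx ∧ dy.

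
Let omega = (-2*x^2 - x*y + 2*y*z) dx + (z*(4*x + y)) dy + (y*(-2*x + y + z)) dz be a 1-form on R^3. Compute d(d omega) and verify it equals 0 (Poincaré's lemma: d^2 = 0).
d(d omega) = 0

Step 1: d omega = sum_{i<j} (∂f_j/∂x_i - ∂f_i/∂x_j) dx_i ∧ dx_j:
  coeff of dx ∧ dy: x + 2*z
  coeff of dx ∧ dz: -4*y
  coeff of dy ∧ dz: -6*x + y + z
Step 2: Apply d again to each 2-form coefficient. The only possible 3-form in R^3 is dx ∧ dy ∧ dz, with coefficient
  ∂(coeff of dy∧dz)/∂x - ∂(coeff of dx∧dz)/∂y + ∂(coeff of dx∧dy)/∂z
  = ∂/∂x (-6*x + y + z) - ∂/∂y (-4*y) + ∂/∂z (x + 2*z).
Each of these terms simplifies to sums of mixed partials that cancel in pairs. The result is 0 (by equality of mixed partials for smooth functions — Schwarz / Clairaut).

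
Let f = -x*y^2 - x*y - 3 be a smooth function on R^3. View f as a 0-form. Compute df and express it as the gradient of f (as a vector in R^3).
df = (y*(-y - 1)) dx + (x*(-2*y - 1)) dy + (0) dz; grad f = (y*(-y - 1), x*(-2*y - 1), 0)

For a 0-form f, d f = (∂f/∂x) dx + (∂f/∂y) dy + (∂f/∂z) dz. The components of the vector representation are exactly the entries of grad f in Cartesian coordinates:
  ∂f/∂x = y*(-y - 1)
  ∂f/∂y = x*(-2*y - 1)
  ∂f/∂z = 0.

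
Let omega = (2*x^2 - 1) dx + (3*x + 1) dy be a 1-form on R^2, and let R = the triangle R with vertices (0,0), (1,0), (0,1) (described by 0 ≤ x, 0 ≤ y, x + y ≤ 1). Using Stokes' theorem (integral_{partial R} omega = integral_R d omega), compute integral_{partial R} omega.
integral_(partial R) omega = 3/2

Stokes: integral_partial_R omega = integral_R d omega with d omega = (∂Q/∂x - ∂P/∂y) dx ∧ dy.
  ∂Q/∂x = 3
  ∂P/∂y = 0
  integrand = ∂Q/∂x - ∂P/∂y = 3.
Integrating over R: integral_0^1 integral_0^{1-x} (3) dy dx = 3/2.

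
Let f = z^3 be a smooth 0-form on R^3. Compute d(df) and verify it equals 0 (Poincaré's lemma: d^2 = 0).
d(df) = 0

Step 1: df = sum_i (∂f/∂x_i) dx_i = (0) dx + (0) dy + (3*z^2) dz.
Step 2: Apply d again. Using the 1-form formula, the coefficient of dx ∧ dy in d(df) is ∂^2 f/∂x ∂y - ∂^2 f/∂y ∂x = (0) - (0) = 0 (equality of mixed partials for smooth f).
Similarly for dx ∧ dz and dy ∧ dz — all coefficients vanish. So d(df) = 0.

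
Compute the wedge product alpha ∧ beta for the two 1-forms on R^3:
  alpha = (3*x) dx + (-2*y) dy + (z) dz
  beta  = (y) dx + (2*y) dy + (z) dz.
alpha ∧ beta = (2*y*(3*x + y)) dx ∧ dy + (z*(3*x - y)) dx ∧ dz + (-4*y*z) dy ∧ dz

Distribute the wedge, using dx_i ∧ dx_j = -dx_j ∧ dx_i and dx_i ∧ dx_i = 0. For each pair (i, j) with i < j, the coefficient of dx_i ∧ dx_j in alpha ∧ beta is (alpha_i * beta_j - alpha_j * beta_i). Collecting: alpha ∧ beta = (2*y*(3*x + y)) dx ∧ dy + (z*(3*x - y)) dx ∧ dz + (-4*y*z) dy ∧ dz.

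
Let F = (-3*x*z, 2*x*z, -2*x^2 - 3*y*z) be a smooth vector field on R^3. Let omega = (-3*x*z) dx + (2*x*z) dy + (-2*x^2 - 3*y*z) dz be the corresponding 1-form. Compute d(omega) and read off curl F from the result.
d(omega) = (-2*x - 3*z) dy ∧ dz + (x) dz ∧ dx + (2*z) dx ∧ dy; curl F = (-2*x - 3*z, x, 2*z)

d omega = sum_{i<j} (∂f_j/∂x_i - ∂f_i/∂x_j) dx_i ∧ dx_j. Under the identification (dy ∧ dz, dz ∧ dx, dx ∧ dy) ↔ (e_x, e_y, e_z), the coefficients are exactly the components of curl F. Compute:
  ∂R/∂y - ∂Q/∂z = (-3*z) - (2*x) = -2*x - 3*z
  ∂P/∂z - ∂R/∂x = (-3*x) - (-4*x) = x
  ∂Q/∂x - ∂P/∂y = (2*z) - (0) = 2*z.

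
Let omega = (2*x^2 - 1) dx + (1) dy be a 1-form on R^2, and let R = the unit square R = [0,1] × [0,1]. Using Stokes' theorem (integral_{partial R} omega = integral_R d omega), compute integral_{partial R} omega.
integral_(partial R) omega = 0

Stokes: integral_partial_R omega = integral_R d omega with d omega = (∂Q/∂x - ∂P/∂y) dx ∧ dy.
  ∂Q/∂x = 0
  ∂P/∂y = 0
  integrand = ∂Q/∂x - ∂P/∂y = 0.
Integrating over R: integral_0^1 integral_0^1 (0) dx dy = 0.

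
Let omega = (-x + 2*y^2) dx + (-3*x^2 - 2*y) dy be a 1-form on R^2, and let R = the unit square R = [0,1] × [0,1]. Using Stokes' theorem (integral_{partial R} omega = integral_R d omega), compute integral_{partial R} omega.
integral_(partial R) omega = -5

Stokes: integral_partial_R omega = integral_R d omega with d omega = (∂Q/∂x - ∂P/∂y) dx ∧ dy.
  ∂Q/∂x = -6*x
  ∂P/∂y = 4*y
  integrand = ∂Q/∂x - ∂P/∂y = -6*x - 4*y.
Integrating over R: integral_0^1 integral_0^1 (-6*x - 4*y) dx dy = -5.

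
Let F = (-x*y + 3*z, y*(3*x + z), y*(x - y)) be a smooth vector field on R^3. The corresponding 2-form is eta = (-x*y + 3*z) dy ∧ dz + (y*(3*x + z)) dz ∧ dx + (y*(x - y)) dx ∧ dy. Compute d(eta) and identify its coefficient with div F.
d(eta) = (3*x - y + z) dx ∧ dy ∧ dz; div F = 3*x - y + z

For a 2-form in R^3 of the form above, applying d gives a 3-form with coefficient ∂P/∂x + ∂Q/∂y + ∂R/∂z:
  ∂P/∂x = -y
  ∂Q/∂y = 3*x + z
  ∂R/∂z = 0
Sum = 3*x - y + z, which is exactly div F.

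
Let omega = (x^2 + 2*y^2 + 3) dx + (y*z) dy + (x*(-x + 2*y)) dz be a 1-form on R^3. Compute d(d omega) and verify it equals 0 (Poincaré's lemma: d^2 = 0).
d(d omega) = 0

Step 1: d omega = sum_{i<j} (∂f_j/∂x_i - ∂f_i/∂x_j) dx_i ∧ dx_j:
  coeff of dx ∧ dy: -4*y
  coeff of dx ∧ dz: -2*x + 2*y
  coeff of dy ∧ dz: 2*x - y
Step 2: Apply d again to each 2-form coefficient. The only possible 3-form in R^3 is dx ∧ dy ∧ dz, with coefficient
  ∂(coeff of dy∧dz)/∂x - ∂(coeff of dx∧dz)/∂y + ∂(coeff of dx∧dy)/∂z
  = ∂/∂x (2*x - y) - ∂/∂y (-2*x + 2*y) + ∂/∂z (-4*y).
Each of these terms simplifies to sums of mixed partials that cancel in pairs. The result is 0 (by equality of mixed partials for smooth functions — Schwarz / Clairaut).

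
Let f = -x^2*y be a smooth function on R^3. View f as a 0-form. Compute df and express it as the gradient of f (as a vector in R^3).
df = (-2*x*y) dx + (-x^2) dy + (0) dz; grad f = (-2*x*y, -x^2, 0)

For a 0-form f, d f = (∂f/∂x) dx + (∂f/∂y) dy + (∂f/∂z) dz. The components of the vector representation are exactly the entries of grad f in Cartesian coordinates:
  ∂f/∂x = -2*x*y
  ∂f/∂y = -x^2
  ∂f/∂z = 0.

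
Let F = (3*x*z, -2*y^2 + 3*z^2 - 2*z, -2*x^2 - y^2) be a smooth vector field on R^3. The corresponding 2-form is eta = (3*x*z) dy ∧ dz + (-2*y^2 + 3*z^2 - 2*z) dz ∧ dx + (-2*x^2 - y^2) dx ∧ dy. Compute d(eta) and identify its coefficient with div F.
d(eta) = (-4*y + 3*z) dx ∧ dy ∧ dz; div F = -4*y + 3*z

For a 2-form in R^3 of the form above, applying d gives a 3-form with coefficient ∂P/∂x + ∂Q/∂y + ∂R/∂z:
  ∂P/∂x = 3*z
  ∂Q/∂y = -4*y
  ∂R/∂z = 0
Sum = -4*y + 3*z, which is exactly div F.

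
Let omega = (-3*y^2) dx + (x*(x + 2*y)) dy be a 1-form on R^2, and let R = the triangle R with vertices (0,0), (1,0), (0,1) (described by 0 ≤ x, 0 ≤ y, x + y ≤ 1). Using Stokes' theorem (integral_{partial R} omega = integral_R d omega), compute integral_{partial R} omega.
integral_(partial R) omega = 5/3

Stokes: integral_partial_R omega = integral_R d omega with d omega = (∂Q/∂x - ∂P/∂y) dx ∧ dy.
  ∂Q/∂x = 2*x + 2*y
  ∂P/∂y = -6*y
  integrand = ∂Q/∂x - ∂P/∂y = 2*x + 8*y.
Integrating over R: integral_0^1 integral_0^{1-x} (2*x + 8*y) dy dx = 5/3.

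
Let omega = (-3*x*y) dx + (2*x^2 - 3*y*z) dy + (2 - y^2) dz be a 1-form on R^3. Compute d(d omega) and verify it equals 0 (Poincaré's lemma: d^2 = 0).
d(d omega) = 0

Step 1: d omega = sum_{i<j} (∂f_j/∂x_i - ∂f_i/∂x_j) dx_i ∧ dx_j:
  coeff of dx ∧ dy: 7*x
  coeff of dx ∧ dz: 0
  coeff of dy ∧ dz: y
Step 2: Apply d again to each 2-form coefficient. The only possible 3-form in R^3 is dx ∧ dy ∧ dz, with coefficient
  ∂(coeff of dy∧dz)/∂x - ∂(coeff of dx∧dz)/∂y + ∂(coeff of dx∧dy)/∂z
  = ∂/∂x (y) - ∂/∂y (0) + ∂/∂z (7*x).
Each of these terms simplifies to sums of mixed partials that cancel in pairs. The result is 0 (by equality of mixed partials for smooth functions — Schwarz / Clairaut).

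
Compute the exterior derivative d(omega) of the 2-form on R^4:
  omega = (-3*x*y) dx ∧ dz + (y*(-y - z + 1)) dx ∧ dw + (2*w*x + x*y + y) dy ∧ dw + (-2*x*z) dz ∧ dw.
d(omega) = (3*x) dx ∧ dy ∧ dz + (2*w + 3*y + z - 1) dx ∧ dy ∧ dw + (y - 2*z) dx ∧ dz ∧ dw

For a 2-form omega = sum_{i<j} g_{ij} dx_i ∧ dx_j, the exterior derivative is
  d(omega) = sum_{i<j} d(g_{ij}) ∧ dx_i ∧ dx_j = sum_{i<j, k} (∂g_{ij}/∂x_k) dx_k ∧ dx_i ∧ dx_j.
Expand each term, using dx_k ∧ dx_i ∧ dx_j = sgn(permutation) dx_{(a)} ∧ dx_{(b)} ∧ dx_{(c)} with (a < b < c) sorted:
  d(-3*x*y) includes (∂/∂y)(-3*x*y) dy = (-3*x) dy, which multiplied by dx ∧ dz gives (3*x) dx ∧ dy ∧ dz
  d(y*(-y - z + 1)) includes (∂/∂y)(y*(-y - z + 1)) dy = (-2*y - z + 1) dy, which multiplied by dx ∧ dw gives (2*y + z - 1) dx ∧ dy ∧ dw
  d(y*(-y - z + 1)) includes (∂/∂z)(y*(-y - z + 1)) dz = (-y) dz, which multiplied by dx ∧ dw gives (y) dx ∧ dz ∧ dw
  d(2*w*x + x*y + y) includes (∂/∂x)(2*w*x + x*y + y) dx = (2*w + y) dx, which multiplied by dy ∧ dw gives (2*w + y) dx ∧ dy ∧ dw
  d(-2*x*z) includes (∂/∂x)(-2*x*z) dx = (-2*z) dx, which multiplied by dz ∧ dw gives (-2*z) dx ∧ dz ∧ dw
Collecting like 3-forms: d(omega) = (3*x) dx ∧ dy ∧ dz + (2*w + 3*y + z - 1) dx ∧ dy ∧ dw + (y - 2*z) dx ∧ dz ∧ dw.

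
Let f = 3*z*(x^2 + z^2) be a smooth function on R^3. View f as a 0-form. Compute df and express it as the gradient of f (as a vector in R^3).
df = (6*x*z) dx + (0) dy + (3*x^2 + 9*z^2) dz; grad f = (6*x*z, 0, 3*x^2 + 9*z^2)

For a 0-form f, d f = (∂f/∂x) dx + (∂f/∂y) dy + (∂f/∂z) dz. The components of the vector representation are exactly the entries of grad f in Cartesian coordinates:
  ∂f/∂x = 6*x*z
  ∂f/∂y = 0
  ∂f/∂z = 3*x^2 + 9*z^2.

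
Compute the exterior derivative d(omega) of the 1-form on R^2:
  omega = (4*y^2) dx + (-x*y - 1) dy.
d(omega) = (-9*y) dx ∧ dy

For a 1-form omega = sum_i f_i dx_i, the exterior derivative is
  d(omega) = sum_{i < j} (∂f_j/∂x_i - ∂f_i/∂x_j) dx_i ∧ dx_j.
  coefficient of dx ∧ dy: ∂f_2/∂x - ∂f_1/∂y = ∂(-x*y - 1)/∂x - ∂(4*y^2)/∂y = -9*y
Assembling: d(omega) = (-9*y) dx ∧ dy.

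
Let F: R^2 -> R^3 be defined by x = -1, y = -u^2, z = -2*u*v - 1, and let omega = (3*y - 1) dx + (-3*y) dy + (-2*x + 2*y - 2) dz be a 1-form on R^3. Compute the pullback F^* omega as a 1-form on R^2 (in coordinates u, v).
F^* omega = (u^2*(-6*u + 4*v)) du + (4*u^3) dv

Using F^*(f dg) = (f ∘ F) d(g ∘ F), substitute each coordinate x_i by F_i(u, v) in f_i, and replace dx_i by d F_i = (∂F_i/∂u) du + (∂F_i/∂v) dv.
  For the x component: f_1(F) = -3*u^2 - 1; d F_1 = (0) du + (0) dv
  For the y component: f_2(F) = 3*u^2; d F_2 = (-2*u) du + (0) dv
  For the z component: f_3(F) = -2*u^2; d F_3 = (-2*v) du + (-2*u) dv
Combining and collecting du, dv coefficients:
  coeff of du: u^2*(-6*u + 4*v)
  coeff of dv: 4*u^3
F^* omega = (u^2*(-6*u + 4*v)) du + (4*u^3) dv.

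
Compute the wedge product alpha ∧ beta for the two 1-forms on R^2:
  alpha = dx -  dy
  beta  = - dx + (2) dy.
alpha ∧ beta = (1) dx ∧ dy

Distribute the wedge, using dx_i ∧ dx_j = -dx_j ∧ dx_i and dx_i ∧ dx_i = 0. For each pair (i, j) with i < j, the coefficient of dx_i ∧ dx_j in alpha ∧ beta is (alpha_i * beta_j - alpha_j * beta_i). Collecting: alpha ∧ beta = (1) dx ∧ dy.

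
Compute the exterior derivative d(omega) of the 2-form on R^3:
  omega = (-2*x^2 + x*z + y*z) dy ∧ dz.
d(omega) = (-4*x + z) dx ∧ dy ∧ dz

For a 2-form omega = sum_{i<j} g_{ij} dx_i ∧ dx_j, the exterior derivative is
  d(omega) = sum_{i<j} d(g_{ij}) ∧ dx_i ∧ dx_j = sum_{i<j, k} (∂g_{ij}/∂x_k) dx_k ∧ dx_i ∧ dx_j.
Expand each term, using dx_k ∧ dx_i ∧ dx_j = sgn(permutation) dx_{(a)} ∧ dx_{(b)} ∧ dx_{(c)} with (a < b < c) sorted:
  d(-2*x^2 + x*z + y*z) includes (∂/∂x)(-2*x^2 + x*z + y*z) dx = (-4*x + z) dx, which multiplied by dy ∧ dz gives (-4*x + z) dx ∧ dy ∧ dz
Collecting like 3-forms: d(omega) = (-4*x + z) dx ∧ dy ∧ dz.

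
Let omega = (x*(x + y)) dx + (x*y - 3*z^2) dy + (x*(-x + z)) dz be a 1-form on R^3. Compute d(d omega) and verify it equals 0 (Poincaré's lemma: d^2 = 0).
d(d omega) = 0

Step 1: d omega = sum_{i<j} (∂f_j/∂x_i - ∂f_i/∂x_j) dx_i ∧ dx_j:
  coeff of dx ∧ dy: -x + y
  coeff of dx ∧ dz: -2*x + z
  coeff of dy ∧ dz: 6*z
Step 2: Apply d again to each 2-form coefficient. The only possible 3-form in R^3 is dx ∧ dy ∧ dz, with coefficient
  ∂(coeff of dy∧dz)/∂x - ∂(coeff of dx∧dz)/∂y + ∂(coeff of dx∧dy)/∂z
  = ∂/∂x (6*z) - ∂/∂y (-2*x + z) + ∂/∂z (-x + y).
Each of these terms simplifies to sums of mixed partials that cancel in pairs. The result is 0 (by equality of mixed partials for smooth functions — Schwarz / Clairaut).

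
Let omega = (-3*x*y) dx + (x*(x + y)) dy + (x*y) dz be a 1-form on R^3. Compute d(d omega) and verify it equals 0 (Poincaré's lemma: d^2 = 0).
d(d omega) = 0

Step 1: d omega = sum_{i<j} (∂f_j/∂x_i - ∂f_i/∂x_j) dx_i ∧ dx_j:
  coeff of dx ∧ dy: 5*x + y
  coeff of dx ∧ dz: y
  coeff of dy ∧ dz: x
Step 2: Apply d again to each 2-form coefficient. The only possible 3-form in R^3 is dx ∧ dy ∧ dz, with coefficient
  ∂(coeff of dy∧dz)/∂x - ∂(coeff of dx∧dz)/∂y + ∂(coeff of dx∧dy)/∂z
  = ∂/∂x (x) - ∂/∂y (y) + ∂/∂z (5*x + y).
Each of these terms simplifies to sums of mixed partials that cancel in pairs. The result is 0 (by equality of mixed partials for smooth functions — Schwarz / Clairaut).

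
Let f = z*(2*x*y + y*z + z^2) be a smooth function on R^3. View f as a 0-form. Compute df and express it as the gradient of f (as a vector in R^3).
df = (2*y*z) dx + (z*(2*x + z)) dy + (2*x*y + 2*y*z + 3*z^2) dz; grad f = (2*y*z, z*(2*x + z), 2*x*y + 2*y*z + 3*z^2)

For a 0-form f, d f = (∂f/∂x) dx + (∂f/∂y) dy + (∂f/∂z) dz. The components of the vector representation are exactly the entries of grad f in Cartesian coordinates:
  ∂f/∂x = 2*y*z
  ∂f/∂y = z*(2*x + z)
  ∂f/∂z = 2*x*y + 2*y*z + 3*z^2.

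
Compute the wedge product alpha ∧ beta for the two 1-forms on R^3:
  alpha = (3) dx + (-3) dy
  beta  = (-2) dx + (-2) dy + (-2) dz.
alpha ∧ beta = (-12) dx ∧ dy + (-6) dx ∧ dz + (6) dy ∧ dz

Distribute the wedge, using dx_i ∧ dx_j = -dx_j ∧ dx_i and dx_i ∧ dx_i = 0. For each pair (i, j) with i < j, the coefficient of dx_i ∧ dx_j in alpha ∧ beta is (alpha_i * beta_j - alpha_j * beta_i). Collecting: alpha ∧ beta = (-12) dx ∧ dy + (-6) dx ∧ dz + (6) dy ∧ dz.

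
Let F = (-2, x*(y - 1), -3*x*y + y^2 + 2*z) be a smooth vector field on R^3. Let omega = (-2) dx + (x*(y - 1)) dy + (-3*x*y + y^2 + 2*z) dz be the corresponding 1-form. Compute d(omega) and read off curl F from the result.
d(omega) = (-3*x + 2*y) dy ∧ dz + (3*y) dz ∧ dx + (y - 1) dx ∧ dy; curl F = (-3*x + 2*y, 3*y, y - 1)

d omega = sum_{i<j} (∂f_j/∂x_i - ∂f_i/∂x_j) dx_i ∧ dx_j. Under the identification (dy ∧ dz, dz ∧ dx, dx ∧ dy) ↔ (e_x, e_y, e_z), the coefficients are exactly the components of curl F. Compute:
  ∂R/∂y - ∂Q/∂z = (-3*x + 2*y) - (0) = -3*x + 2*y
  ∂P/∂z - ∂R/∂x = (0) - (-3*y) = 3*y
  ∂Q/∂x - ∂P/∂y = (y - 1) - (0) = y - 1.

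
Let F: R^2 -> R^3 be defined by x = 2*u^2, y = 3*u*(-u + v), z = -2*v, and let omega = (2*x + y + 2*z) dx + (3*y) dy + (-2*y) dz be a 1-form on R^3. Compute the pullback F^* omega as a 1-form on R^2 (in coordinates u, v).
F^* omega = (u*(58*u^2 - 69*u*v + 27*v^2 - 16*v)) du + (3*u*(-9*u^2 + 9*u*v - 4*u + 4*v)) dv

Using F^*(f dg) = (f ∘ F) d(g ∘ F), substitute each coordinate x_i by F_i(u, v) in f_i, and replace dx_i by d F_i = (∂F_i/∂u) du + (∂F_i/∂v) dv.
  For the x component: f_1(F) = u^2 + 3*u*v - 4*v; d F_1 = (4*u) du + (0) dv
  For the y component: f_2(F) = 9*u*(-u + v); d F_2 = (-6*u + 3*v) du + (3*u) dv
  For the z component: f_3(F) = 6*u*(u - v); d F_3 = (0) du + (-2) dv
Combining and collecting du, dv coefficients:
  coeff of du: u*(58*u^2 - 69*u*v + 27*v^2 - 16*v)
  coeff of dv: 3*u*(-9*u^2 + 9*u*v - 4*u + 4*v)
F^* omega = (u*(58*u^2 - 69*u*v + 27*v^2 - 16*v)) du + (3*u*(-9*u^2 + 9*u*v - 4*u + 4*v)) dv.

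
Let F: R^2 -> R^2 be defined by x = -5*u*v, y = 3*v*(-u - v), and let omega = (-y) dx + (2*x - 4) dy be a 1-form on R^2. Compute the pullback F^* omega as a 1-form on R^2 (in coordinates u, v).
F^* omega = (3*v*(5*u*v - 5*v^2 + 4)) du + (15*u^2*v + 45*u*v^2 + 12*u + 24*v) dv

Using F^*(f dg) = (f ∘ F) d(g ∘ F), substitute each coordinate x_i by F_i(u, v) in f_i, and replace dx_i by d F_i = (∂F_i/∂u) du + (∂F_i/∂v) dv.
  For the x component: f_1(F) = 3*v*(u + v); d F_1 = (-5*v) du + (-5*u) dv
  For the y component: f_2(F) = -10*u*v - 4; d F_2 = (-3*v) du + (-3*u - 6*v) dv
Combining and collecting du, dv coefficients:
  coeff of du: 3*v*(5*u*v - 5*v^2 + 4)
  coeff of dv: 15*u^2*v + 45*u*v^2 + 12*u + 24*v
F^* omega = (3*v*(5*u*v - 5*v^2 + 4)) du + (15*u^2*v + 45*u*v^2 + 12*u + 24*v) dv.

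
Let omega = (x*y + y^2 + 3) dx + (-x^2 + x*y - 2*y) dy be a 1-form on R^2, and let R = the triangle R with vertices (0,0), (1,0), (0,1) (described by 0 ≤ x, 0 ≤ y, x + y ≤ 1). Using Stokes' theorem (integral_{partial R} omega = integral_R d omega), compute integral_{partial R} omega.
integral_(partial R) omega = -2/3

Stokes: integral_partial_R omega = integral_R d omega with d omega = (∂Q/∂x - ∂P/∂y) dx ∧ dy.
  ∂Q/∂x = -2*x + y
  ∂P/∂y = x + 2*y
  integrand = ∂Q/∂x - ∂P/∂y = -3*x - y.
Integrating over R: integral_0^1 integral_0^{1-x} (-3*x - y) dy dx = -2/3.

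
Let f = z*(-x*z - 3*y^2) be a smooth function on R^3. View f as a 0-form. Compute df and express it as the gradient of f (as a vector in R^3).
df = (-z^2) dx + (-6*y*z) dy + (-2*x*z - 3*y^2) dz; grad f = (-z^2, -6*y*z, -2*x*z - 3*y^2)

For a 0-form f, d f = (∂f/∂x) dx + (∂f/∂y) dy + (∂f/∂z) dz. The components of the vector representation are exactly the entries of grad f in Cartesian coordinates:
  ∂f/∂x = -z^2
  ∂f/∂y = -6*y*z
  ∂f/∂z = -2*x*z - 3*y^2.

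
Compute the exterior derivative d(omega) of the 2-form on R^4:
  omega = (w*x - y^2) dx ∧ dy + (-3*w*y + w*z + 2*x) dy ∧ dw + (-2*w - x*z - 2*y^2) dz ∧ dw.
d(omega) = (x + 2) dx ∧ dy ∧ dw + (-w - 4*y) dy ∧ dz ∧ dw + (-z) dx ∧ dz ∧ dw

For a 2-form omega = sum_{i<j} g_{ij} dx_i ∧ dx_j, the exterior derivative is
  d(omega) = sum_{i<j} d(g_{ij}) ∧ dx_i ∧ dx_j = sum_{i<j, k} (∂g_{ij}/∂x_k) dx_k ∧ dx_i ∧ dx_j.
Expand each term, using dx_k ∧ dx_i ∧ dx_j = sgn(permutation) dx_{(a)} ∧ dx_{(b)} ∧ dx_{(c)} with (a < b < c) sorted:
  d(w*x - y^2) includes (∂/∂w)(w*x - y^2) dw = (x) dw, which multiplied by dx ∧ dy gives (x) dx ∧ dy ∧ dw
  d(-3*w*y + w*z + 2*x) includes (∂/∂x)(-3*w*y + w*z + 2*x) dx = (2) dx, which multiplied by dy ∧ dw gives (2) dx ∧ dy ∧ dw
  d(-3*w*y + w*z + 2*x) includes (∂/∂z)(-3*w*y + w*z + 2*x) dz = (w) dz, which multiplied by dy ∧ dw gives (-w) dy ∧ dz ∧ dw
  d(-2*w - x*z - 2*y^2) includes (∂/∂x)(-2*w - x*z - 2*y^2) dx = (-z) dx, which multiplied by dz ∧ dw gives (-z) dx ∧ dz ∧ dw
  d(-2*w - x*z - 2*y^2) includes (∂/∂y)(-2*w - x*z - 2*y^2) dy = (-4*y) dy, which multiplied by dz ∧ dw gives (-4*y) dy ∧ dz ∧ dw
Collecting like 3-forms: d(omega) = (x + 2) dx ∧ dy ∧ dw + (-w - 4*y) dy ∧ dz ∧ dw + (-z) dx ∧ dz ∧ dw.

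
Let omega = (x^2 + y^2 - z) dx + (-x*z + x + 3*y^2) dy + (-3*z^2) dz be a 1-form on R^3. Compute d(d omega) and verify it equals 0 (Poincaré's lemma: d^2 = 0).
d(d omega) = 0

Step 1: d omega = sum_{i<j} (∂f_j/∂x_i - ∂f_i/∂x_j) dx_i ∧ dx_j:
  coeff of dx ∧ dy: -2*y - z + 1
  coeff of dx ∧ dz: 1
  coeff of dy ∧ dz: x
Step 2: Apply d again to each 2-form coefficient. The only possible 3-form in R^3 is dx ∧ dy ∧ dz, with coefficient
  ∂(coeff of dy∧dz)/∂x - ∂(coeff of dx∧dz)/∂y + ∂(coeff of dx∧dy)/∂z
  = ∂/∂x (x) - ∂/∂y (1) + ∂/∂z (-2*y - z + 1).
Each of these terms simplifies to sums of mixed partials that cancel in pairs. The result is 0 (by equality of mixed partials for smooth functions — Schwarz / Clairaut).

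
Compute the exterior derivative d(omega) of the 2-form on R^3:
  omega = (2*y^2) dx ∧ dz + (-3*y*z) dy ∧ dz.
d(omega) = (-4*y) dx ∧ dy ∧ dz

For a 2-form omega = sum_{i<j} g_{ij} dx_i ∧ dx_j, the exterior derivative is
  d(omega) = sum_{i<j} d(g_{ij}) ∧ dx_i ∧ dx_j = sum_{i<j, k} (∂g_{ij}/∂x_k) dx_k ∧ dx_i ∧ dx_j.
Expand each term, using dx_k ∧ dx_i ∧ dx_j = sgn(permutation) dx_{(a)} ∧ dx_{(b)} ∧ dx_{(c)} with (a < b < c) sorted:
  d(2*y^2) includes (∂/∂y)(2*y^2) dy = (4*y) dy, which multiplied by dx ∧ dz gives (-4*y) dx ∧ dy ∧ dz
Collecting like 3-forms: d(omega) = (-4*y) dx ∧ dy ∧ dz.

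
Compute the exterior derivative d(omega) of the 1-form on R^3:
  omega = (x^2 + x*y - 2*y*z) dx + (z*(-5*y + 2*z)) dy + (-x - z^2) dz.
d(omega) = (-x + 2*z) dx ∧ dy + (2*y - 1) dx ∧ dz + (5*y - 4*z) dy ∧ dz

For a 1-form omega = sum_i f_i dx_i, the exterior derivative is
  d(omega) = sum_{i < j} (∂f_j/∂x_i - ∂f_i/∂x_j) dx_i ∧ dx_j.
  coefficient of dx ∧ dy: ∂f_2/∂x - ∂f_1/∂y = ∂(z*(-5*y + 2*z))/∂x - ∂(x^2 + x*y - 2*y*z)/∂y = -x + 2*z
  coefficient of dx ∧ dz: ∂f_3/∂x - ∂f_1/∂z = ∂(-x - z^2)/∂x - ∂(x^2 + x*y - 2*y*z)/∂z = 2*y - 1
  coefficient of dy ∧ dz: ∂f_3/∂y - ∂f_2/∂z = ∂(-x - z^2)/∂y - ∂(z*(-5*y + 2*z))/∂z = 5*y - 4*z
Assembling: d(omega) = (-x + 2*z) dx ∧ dy + (2*y - 1) dx ∧ dz + (5*y - 4*z) dy ∧ dz.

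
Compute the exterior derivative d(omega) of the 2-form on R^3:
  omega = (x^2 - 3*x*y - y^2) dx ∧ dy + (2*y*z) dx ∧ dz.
d(omega) = (-2*z) dx ∧ dy ∧ dz

For a 2-form omega = sum_{i<j} g_{ij} dx_i ∧ dx_j, the exterior derivative is
  d(omega) = sum_{i<j} d(g_{ij}) ∧ dx_i ∧ dx_j = sum_{i<j, k} (∂g_{ij}/∂x_k) dx_k ∧ dx_i ∧ dx_j.
Expand each term, using dx_k ∧ dx_i ∧ dx_j = sgn(permutation) dx_{(a)} ∧ dx_{(b)} ∧ dx_{(c)} with (a < b < c) sorted:
  d(2*y*z) includes (∂/∂y)(2*y*z) dy = (2*z) dy, which multiplied by dx ∧ dz gives (-2*z) dx ∧ dy ∧ dz
Collecting like 3-forms: d(omega) = (-2*z) dx ∧ dy ∧ dz.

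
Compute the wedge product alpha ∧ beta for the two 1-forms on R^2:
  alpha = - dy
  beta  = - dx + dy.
alpha ∧ beta = (-1) dx ∧ dy

Distribute the wedge, using dx_i ∧ dx_j = -dx_j ∧ dx_i and dx_i ∧ dx_i = 0. For each pair (i, j) with i < j, the coefficient of dx_i ∧ dx_j in alpha ∧ beta is (alpha_i * beta_j - alpha_j * beta_i). Collecting: alpha ∧ beta = (-1) dx ∧ dy.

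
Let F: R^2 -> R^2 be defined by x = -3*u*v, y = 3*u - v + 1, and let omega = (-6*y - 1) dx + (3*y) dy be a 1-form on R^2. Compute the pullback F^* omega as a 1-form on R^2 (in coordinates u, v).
F^* omega = (54*u*v + 27*u - 18*v^2 + 12*v + 9) du + (54*u^2 - 18*u*v + 12*u + 3*v - 3) dv

Using F^*(f dg) = (f ∘ F) d(g ∘ F), substitute each coordinate x_i by F_i(u, v) in f_i, and replace dx_i by d F_i = (∂F_i/∂u) du + (∂F_i/∂v) dv.
  For the x component: f_1(F) = -18*u + 6*v - 7; d F_1 = (-3*v) du + (-3*u) dv
  For the y component: f_2(F) = 9*u - 3*v + 3; d F_2 = (3) du + (-1) dv
Combining and collecting du, dv coefficients:
  coeff of du: 54*u*v + 27*u - 18*v^2 + 12*v + 9
  coeff of dv: 54*u^2 - 18*u*v + 12*u + 3*v - 3
F^* omega = (54*u*v + 27*u - 18*v^2 + 12*v + 9) du + (54*u^2 - 18*u*v + 12*u + 3*v - 3) dv.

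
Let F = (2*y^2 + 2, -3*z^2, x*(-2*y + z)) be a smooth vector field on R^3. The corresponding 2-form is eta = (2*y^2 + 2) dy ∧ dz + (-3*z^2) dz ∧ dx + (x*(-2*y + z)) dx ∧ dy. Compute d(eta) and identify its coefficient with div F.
d(eta) = (x) dx ∧ dy ∧ dz; div F = x

For a 2-form in R^3 of the form above, applying d gives a 3-form with coefficient ∂P/∂x + ∂Q/∂y + ∂R/∂z:
  ∂P/∂x = 0
  ∂Q/∂y = 0
  ∂R/∂z = x
Sum = x, which is exactly div F.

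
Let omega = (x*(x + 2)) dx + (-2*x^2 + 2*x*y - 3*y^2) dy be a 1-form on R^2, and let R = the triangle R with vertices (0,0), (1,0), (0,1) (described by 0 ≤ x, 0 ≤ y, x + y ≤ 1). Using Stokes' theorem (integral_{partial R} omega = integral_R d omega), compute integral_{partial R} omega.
integral_(partial R) omega = -1/3

Stokes: integral_partial_R omega = integral_R d omega with d omega = (∂Q/∂x - ∂P/∂y) dx ∧ dy.
  ∂Q/∂x = -4*x + 2*y
  ∂P/∂y = 0
  integrand = ∂Q/∂x - ∂P/∂y = -4*x + 2*y.
Integrating over R: integral_0^1 integral_0^{1-x} (-4*x + 2*y) dy dx = -1/3.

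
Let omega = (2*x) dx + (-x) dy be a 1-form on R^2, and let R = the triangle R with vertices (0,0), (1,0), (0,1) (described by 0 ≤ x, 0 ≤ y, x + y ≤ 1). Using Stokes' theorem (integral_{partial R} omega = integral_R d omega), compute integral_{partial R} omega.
integral_(partial R) omega = -1/2

Stokes: integral_partial_R omega = integral_R d omega with d omega = (∂Q/∂x - ∂P/∂y) dx ∧ dy.
  ∂Q/∂x = -1
  ∂P/∂y = 0
  integrand = ∂Q/∂x - ∂P/∂y = -1.
Integrating over R: integral_0^1 integral_0^{1-x} (-1) dy dx = -1/2.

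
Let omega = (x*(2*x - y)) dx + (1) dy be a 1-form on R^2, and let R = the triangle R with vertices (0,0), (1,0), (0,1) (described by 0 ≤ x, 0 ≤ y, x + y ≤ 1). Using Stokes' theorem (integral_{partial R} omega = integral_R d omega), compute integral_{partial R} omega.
integral_(partial R) omega = 1/6

Stokes: integral_partial_R omega = integral_R d omega with d omega = (∂Q/∂x - ∂P/∂y) dx ∧ dy.
  ∂Q/∂x = 0
  ∂P/∂y = -x
  integrand = ∂Q/∂x - ∂P/∂y = x.
Integrating over R: integral_0^1 integral_0^{1-x} (x) dy dx = 1/6.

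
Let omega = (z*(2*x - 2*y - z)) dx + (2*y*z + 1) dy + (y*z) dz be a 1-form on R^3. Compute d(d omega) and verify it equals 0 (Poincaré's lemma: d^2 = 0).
d(d omega) = 0

Step 1: d omega = sum_{i<j} (∂f_j/∂x_i - ∂f_i/∂x_j) dx_i ∧ dx_j:
  coeff of dx ∧ dy: 2*z
  coeff of dx ∧ dz: -2*x + 2*y + 2*z
  coeff of dy ∧ dz: -2*y + z
Step 2: Apply d again to each 2-form coefficient. The only possible 3-form in R^3 is dx ∧ dy ∧ dz, with coefficient
  ∂(coeff of dy∧dz)/∂x - ∂(coeff of dx∧dz)/∂y + ∂(coeff of dx∧dy)/∂z
  = ∂/∂x (-2*y + z) - ∂/∂y (-2*x + 2*y + 2*z) + ∂/∂z (2*z).
Each of these terms simplifies to sums of mixed partials that cancel in pairs. The result is 0 (by equality of mixed partials for smooth functions — Schwarz / Clairaut).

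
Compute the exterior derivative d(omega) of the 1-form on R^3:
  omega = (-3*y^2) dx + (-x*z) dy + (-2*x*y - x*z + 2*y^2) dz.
d(omega) = (6*y - z) dx ∧ dy + (-2*y - z) dx ∧ dz + (-x + 4*y) dy ∧ dz

For a 1-form omega = sum_i f_i dx_i, the exterior derivative is
  d(omega) = sum_{i < j} (∂f_j/∂x_i - ∂f_i/∂x_j) dx_i ∧ dx_j.
  coefficient of dx ∧ dy: ∂f_2/∂x - ∂f_1/∂y = ∂(-x*z)/∂x - ∂(-3*y^2)/∂y = 6*y - z
  coefficient of dx ∧ dz: ∂f_3/∂x - ∂f_1/∂z = ∂(-2*x*y - x*z + 2*y^2)/∂x - ∂(-3*y^2)/∂z = -2*y - z
  coefficient of dy ∧ dz: ∂f_3/∂y - ∂f_2/∂z = ∂(-2*x*y - x*z + 2*y^2)/∂y - ∂(-x*z)/∂z = -x + 4*y
Assembling: d(omega) = (6*y - z) dx ∧ dy + (-2*y - z) dx ∧ dz + (-x + 4*y) dy ∧ dz.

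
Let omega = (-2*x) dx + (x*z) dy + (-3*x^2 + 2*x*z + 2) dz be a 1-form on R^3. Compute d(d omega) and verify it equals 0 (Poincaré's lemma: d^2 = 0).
d(d omega) = 0

Step 1: d omega = sum_{i<j} (∂f_j/∂x_i - ∂f_i/∂x_j) dx_i ∧ dx_j:
  coeff of dx ∧ dy: z
  coeff of dx ∧ dz: -6*x + 2*z
  coeff of dy ∧ dz: -x
Step 2: Apply d again to each 2-form coefficient. The only possible 3-form in R^3 is dx ∧ dy ∧ dz, with coefficient
  ∂(coeff of dy∧dz)/∂x - ∂(coeff of dx∧dz)/∂y + ∂(coeff of dx∧dy)/∂z
  = ∂/∂x (-x) - ∂/∂y (-6*x + 2*z) + ∂/∂z (z).
Each of these terms simplifies to sums of mixed partials that cancel in pairs. The result is 0 (by equality of mixed partials for smooth functions — Schwarz / Clairaut).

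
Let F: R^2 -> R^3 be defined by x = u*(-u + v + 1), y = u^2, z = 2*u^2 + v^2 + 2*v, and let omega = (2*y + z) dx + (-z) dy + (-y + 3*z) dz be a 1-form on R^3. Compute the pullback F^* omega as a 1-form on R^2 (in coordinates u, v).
F^* omega = (8*u^3 + 4*u^2*v + 4*u^2 + 8*u*v^2 + 16*u*v + v^3 + 3*v^2 + 2*v) du + (4*u^3 + 10*u^2*v + 10*u^2 + u*v^2 + 2*u*v + 6*v^3 + 18*v^2 + 12*v) dv

Using F^*(f dg) = (f ∘ F) d(g ∘ F), substitute each coordinate x_i by F_i(u, v) in f_i, and replace dx_i by d F_i = (∂F_i/∂u) du + (∂F_i/∂v) dv.
  For the x component: f_1(F) = 4*u^2 + v^2 + 2*v; d F_1 = (-2*u + v + 1) du + (u) dv
  For the y component: f_2(F) = -2*u^2 - v^2 - 2*v; d F_2 = (2*u) du + (0) dv
  For the z component: f_3(F) = 5*u^2 + 3*v^2 + 6*v; d F_3 = (4*u) du + (2*v + 2) dv
Combining and collecting du, dv coefficients:
  coeff of du: 8*u^3 + 4*u^2*v + 4*u^2 + 8*u*v^2 + 16*u*v + v^3 + 3*v^2 + 2*v
  coeff of dv: 4*u^3 + 10*u^2*v + 10*u^2 + u*v^2 + 2*u*v + 6*v^3 + 18*v^2 + 12*v
F^* omega = (8*u^3 + 4*u^2*v + 4*u^2 + 8*u*v^2 + 16*u*v + v^3 + 3*v^2 + 2*v) du + (4*u^3 + 10*u^2*v + 10*u^2 + u*v^2 + 2*u*v + 6*v^3 + 18*v^2 + 12*v) dv.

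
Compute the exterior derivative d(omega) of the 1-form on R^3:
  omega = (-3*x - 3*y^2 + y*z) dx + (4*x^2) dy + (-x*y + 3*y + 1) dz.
d(omega) = (8*x + 6*y - z) dx ∧ dy + (-2*y) dx ∧ dz + (3 - x) dy ∧ dz

For a 1-form omega = sum_i f_i dx_i, the exterior derivative is
  d(omega) = sum_{i < j} (∂f_j/∂x_i - ∂f_i/∂x_j) dx_i ∧ dx_j.
  coefficient of dx ∧ dy: ∂f_2/∂x - ∂f_1/∂y = ∂(4*x^2)/∂x - ∂(-3*x - 3*y^2 + y*z)/∂y = 8*x + 6*y - z
  coefficient of dx ∧ dz: ∂f_3/∂x - ∂f_1/∂z = ∂(-x*y + 3*y + 1)/∂x - ∂(-3*x - 3*y^2 + y*z)/∂z = -2*y
  coefficient of dy ∧ dz: ∂f_3/∂y - ∂f_2/∂z = ∂(-x*y + 3*y + 1)/∂y - ∂(4*x^2)/∂z = 3 - x
Assembling: d(omega) = (8*x + 6*y - z) dx ∧ dy + (-2*y) dx ∧ dz + (3 - x) dy ∧ dz.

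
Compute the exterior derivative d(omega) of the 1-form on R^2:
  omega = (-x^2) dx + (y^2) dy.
d(omega) = 0

For a 1-form omega = sum_i f_i dx_i, the exterior derivative is
  d(omega) = sum_{i < j} (∂f_j/∂x_i - ∂f_i/∂x_j) dx_i ∧ dx_j.

Assembling: d(omega) = 0.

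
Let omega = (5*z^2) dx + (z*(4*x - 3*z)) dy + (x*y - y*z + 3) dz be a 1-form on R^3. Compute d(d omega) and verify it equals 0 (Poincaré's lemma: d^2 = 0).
d(d omega) = 0

Step 1: d omega = sum_{i<j} (∂f_j/∂x_i - ∂f_i/∂x_j) dx_i ∧ dx_j:
  coeff of dx ∧ dy: 4*z
  coeff of dx ∧ dz: y - 10*z
  coeff of dy ∧ dz: -3*x + 5*z
Step 2: Apply d again to each 2-form coefficient. The only possible 3-form in R^3 is dx ∧ dy ∧ dz, with coefficient
  ∂(coeff of dy∧dz)/∂x - ∂(coeff of dx∧dz)/∂y + ∂(coeff of dx∧dy)/∂z
  = ∂/∂x (-3*x + 5*z) - ∂/∂y (y - 10*z) + ∂/∂z (4*z).
Each of these terms simplifies to sums of mixed partials that cancel in pairs. The result is 0 (by equality of mixed partials for smooth functions — Schwarz / Clairaut).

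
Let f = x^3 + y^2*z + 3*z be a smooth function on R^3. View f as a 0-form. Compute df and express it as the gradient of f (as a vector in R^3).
df = (3*x^2) dx + (2*y*z) dy + (y^2 + 3) dz; grad f = (3*x^2, 2*y*z, y^2 + 3)

For a 0-form f, d f = (∂f/∂x) dx + (∂f/∂y) dy + (∂f/∂z) dz. The components of the vector representation are exactly the entries of grad f in Cartesian coordinates:
  ∂f/∂x = 3*x^2
  ∂f/∂y = 2*y*z
  ∂f/∂z = y^2 + 3.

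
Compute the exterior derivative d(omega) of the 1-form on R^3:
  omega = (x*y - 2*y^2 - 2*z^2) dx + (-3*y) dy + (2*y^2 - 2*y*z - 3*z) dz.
d(omega) = (-x + 4*y) dx ∧ dy + (4*z) dx ∧ dz + (4*y - 2*z) dy ∧ dz

For a 1-form omega = sum_i f_i dx_i, the exterior derivative is
  d(omega) = sum_{i < j} (∂f_j/∂x_i - ∂f_i/∂x_j) dx_i ∧ dx_j.
  coefficient of dx ∧ dy: ∂f_2/∂x - ∂f_1/∂y = ∂(-3*y)/∂x - ∂(x*y - 2*y^2 - 2*z^2)/∂y = -x + 4*y
  coefficient of dx ∧ dz: ∂f_3/∂x - ∂f_1/∂z = ∂(2*y^2 - 2*y*z - 3*z)/∂x - ∂(x*y - 2*y^2 - 2*z^2)/∂z = 4*z
  coefficient of dy ∧ dz: ∂f_3/∂y - ∂f_2/∂z = ∂(2*y^2 - 2*y*z - 3*z)/∂y - ∂(-3*y)/∂z = 4*y - 2*z
Assembling: d(omega) = (-x + 4*y) dx ∧ dy + (4*z) dx ∧ dz + (4*y - 2*z) dy ∧ dz.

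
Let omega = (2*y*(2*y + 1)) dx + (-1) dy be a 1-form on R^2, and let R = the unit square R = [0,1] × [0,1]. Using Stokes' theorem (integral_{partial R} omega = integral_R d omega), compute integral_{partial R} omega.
integral_(partial R) omega = -6

Stokes: integral_partial_R omega = integral_R d omega with d omega = (∂Q/∂x - ∂P/∂y) dx ∧ dy.
  ∂Q/∂x = 0
  ∂P/∂y = 8*y + 2
  integrand = ∂Q/∂x - ∂P/∂y = -8*y - 2.
Integrating over R: integral_0^1 integral_0^1 (-8*y - 2) dx dy = -6.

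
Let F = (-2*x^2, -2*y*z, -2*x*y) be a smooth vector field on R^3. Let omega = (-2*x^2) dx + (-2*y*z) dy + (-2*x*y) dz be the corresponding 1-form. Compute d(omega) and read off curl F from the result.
d(omega) = (-2*x + 2*y) dy ∧ dz + (2*y) dz ∧ dx + (0) dx ∧ dy; curl F = (-2*x + 2*y, 2*y, 0)

d omega = sum_{i<j} (∂f_j/∂x_i - ∂f_i/∂x_j) dx_i ∧ dx_j. Under the identification (dy ∧ dz, dz ∧ dx, dx ∧ dy) ↔ (e_x, e_y, e_z), the coefficients are exactly the components of curl F. Compute:
  ∂R/∂y - ∂Q/∂z = (-2*x) - (-2*y) = -2*x + 2*y
  ∂P/∂z - ∂R/∂x = (0) - (-2*y) = 2*y
  ∂Q/∂x - ∂P/∂y = (0) - (0) = 0.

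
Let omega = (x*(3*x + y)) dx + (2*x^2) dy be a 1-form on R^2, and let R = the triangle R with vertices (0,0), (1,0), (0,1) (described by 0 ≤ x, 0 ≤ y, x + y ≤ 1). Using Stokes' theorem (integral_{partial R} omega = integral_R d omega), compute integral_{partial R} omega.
integral_(partial R) omega = 1/2

Stokes: integral_partial_R omega = integral_R d omega with d omega = (∂Q/∂x - ∂P/∂y) dx ∧ dy.
  ∂Q/∂x = 4*x
  ∂P/∂y = x
  integrand = ∂Q/∂x - ∂P/∂y = 3*x.
Integrating over R: integral_0^1 integral_0^{1-x} (3*x) dy dx = 1/2.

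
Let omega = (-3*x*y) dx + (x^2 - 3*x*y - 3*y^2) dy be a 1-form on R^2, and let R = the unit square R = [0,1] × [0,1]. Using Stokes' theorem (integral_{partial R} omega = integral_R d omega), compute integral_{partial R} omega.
integral_(partial R) omega = 1

Stokes: integral_partial_R omega = integral_R d omega with d omega = (∂Q/∂x - ∂P/∂y) dx ∧ dy.
  ∂Q/∂x = 2*x - 3*y
  ∂P/∂y = -3*x
  integrand = ∂Q/∂x - ∂P/∂y = 5*x - 3*y.
Integrating over R: integral_0^1 integral_0^1 (5*x - 3*y) dx dy = 1.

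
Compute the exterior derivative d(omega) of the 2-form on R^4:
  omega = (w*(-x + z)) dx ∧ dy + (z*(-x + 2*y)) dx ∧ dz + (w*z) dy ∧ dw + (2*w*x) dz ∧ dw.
d(omega) = (w - 2*z) dx ∧ dy ∧ dz + (-x + z) dx ∧ dy ∧ dw + (-w) dy ∧ dz ∧ dw + (2*w) dx ∧ dz ∧ dw

For a 2-form omega = sum_{i<j} g_{ij} dx_i ∧ dx_j, the exterior derivative is
  d(omega) = sum_{i<j} d(g_{ij}) ∧ dx_i ∧ dx_j = sum_{i<j, k} (∂g_{ij}/∂x_k) dx_k ∧ dx_i ∧ dx_j.
Expand each term, using dx_k ∧ dx_i ∧ dx_j = sgn(permutation) dx_{(a)} ∧ dx_{(b)} ∧ dx_{(c)} with (a < b < c) sorted:
  d(w*(-x + z)) includes (∂/∂z)(w*(-x + z)) dz = (w) dz, which multiplied by dx ∧ dy gives (w) dx ∧ dy ∧ dz
  d(w*(-x + z)) includes (∂/∂w)(w*(-x + z)) dw = (-x + z) dw, which multiplied by dx ∧ dy gives (-x + z) dx ∧ dy ∧ dw
  d(z*(-x + 2*y)) includes (∂/∂y)(z*(-x + 2*y)) dy = (2*z) dy, which multiplied by dx ∧ dz gives (-2*z) dx ∧ dy ∧ dz
  d(w*z) includes (∂/∂z)(w*z) dz = (w) dz, which multiplied by dy ∧ dw gives (-w) dy ∧ dz ∧ dw
  d(2*w*x) includes (∂/∂x)(2*w*x) dx = (2*w) dx, which multiplied by dz ∧ dw gives (2*w) dx ∧ dz ∧ dw
Collecting like 3-forms: d(omega) = (w - 2*z) dx ∧ dy ∧ dz + (-x + z) dx ∧ dy ∧ dw + (-w) dy ∧ dz ∧ dw + (2*w) dx ∧ dz ∧ dw.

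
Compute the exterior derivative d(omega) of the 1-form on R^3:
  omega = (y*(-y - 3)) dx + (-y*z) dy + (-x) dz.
d(omega) = (2*y + 3) dx ∧ dy + (-1) dx ∧ dz + (y) dy ∧ dz

For a 1-form omega = sum_i f_i dx_i, the exterior derivative is
  d(omega) = sum_{i < j} (∂f_j/∂x_i - ∂f_i/∂x_j) dx_i ∧ dx_j.
  coefficient of dx ∧ dy: ∂f_2/∂x - ∂f_1/∂y = ∂(-y*z)/∂x - ∂(y*(-y - 3))/∂y = 2*y + 3
  coefficient of dx ∧ dz: ∂f_3/∂x - ∂f_1/∂z = ∂(-x)/∂x - ∂(y*(-y - 3))/∂z = -1
  coefficient of dy ∧ dz: ∂f_3/∂y - ∂f_2/∂z = ∂(-x)/∂y - ∂(-y*z)/∂z = y
Assembling: d(omega) = (2*y + 3) dx ∧ dy + (-1) dx ∧ dz + (y) dy ∧ dz.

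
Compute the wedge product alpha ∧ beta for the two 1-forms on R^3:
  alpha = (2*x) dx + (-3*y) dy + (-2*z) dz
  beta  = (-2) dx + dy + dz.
alpha ∧ beta = (2*x - 6*y) dx ∧ dy + (2*x - 4*z) dx ∧ dz + (-3*y + 2*z) dy ∧ dz

Distribute the wedge, using dx_i ∧ dx_j = -dx_j ∧ dx_i and dx_i ∧ dx_i = 0. For each pair (i, j) with i < j, the coefficient of dx_i ∧ dx_j in alpha ∧ beta is (alpha_i * beta_j - alpha_j * beta_i). Collecting: alpha ∧ beta = (2*x - 6*y) dx ∧ dy + (2*x - 4*z) dx ∧ dz + (-3*y + 2*z) dy ∧ dz.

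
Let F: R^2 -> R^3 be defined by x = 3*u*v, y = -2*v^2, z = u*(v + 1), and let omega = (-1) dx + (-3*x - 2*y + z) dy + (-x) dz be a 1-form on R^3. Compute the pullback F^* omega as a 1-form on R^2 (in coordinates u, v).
F^* omega = (3*v*(-u*v - u - 1)) du + (-3*u^2*v + 32*u*v^2 - 4*u*v - 3*u - 16*v^3) dv

Using F^*(f dg) = (f ∘ F) d(g ∘ F), substitute each coordinate x_i by F_i(u, v) in f_i, and replace dx_i by d F_i = (∂F_i/∂u) du + (∂F_i/∂v) dv.
  For the x component: f_1(F) = -1; d F_1 = (3*v) du + (3*u) dv
  For the y component: f_2(F) = -8*u*v + u + 4*v^2; d F_2 = (0) du + (-4*v) dv
  For the z component: f_3(F) = -3*u*v; d F_3 = (v + 1) du + (u) dv
Combining and collecting du, dv coefficients:
  coeff of du: 3*v*(-u*v - u - 1)
  coeff of dv: -3*u^2*v + 32*u*v^2 - 4*u*v - 3*u - 16*v^3
F^* omega = (3*v*(-u*v - u - 1)) du + (-3*u^2*v + 32*u*v^2 - 4*u*v - 3*u - 16*v^3) dv.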